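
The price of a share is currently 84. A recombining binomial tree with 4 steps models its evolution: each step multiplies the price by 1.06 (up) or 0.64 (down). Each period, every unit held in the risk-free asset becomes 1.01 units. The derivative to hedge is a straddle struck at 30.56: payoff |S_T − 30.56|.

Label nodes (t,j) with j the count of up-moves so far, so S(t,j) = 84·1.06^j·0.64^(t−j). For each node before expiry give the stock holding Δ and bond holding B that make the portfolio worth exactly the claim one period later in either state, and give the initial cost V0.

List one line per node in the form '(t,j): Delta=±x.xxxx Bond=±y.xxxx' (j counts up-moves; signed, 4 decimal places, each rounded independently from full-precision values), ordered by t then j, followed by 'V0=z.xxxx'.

(0,0): Delta=0.9843 Bond=-27.9569
(1,0): Delta=0.8571 Bond=-21.4025
(1,1): Delta=0.9946 Bond=-29.1600
(2,0): Delta=-0.0223 Bond=8.6420
(2,1): Delta=0.9289 Bond=-25.7056
(2,2): Delta=1.0000 Bond=-29.9578
(3,0): Delta=-1.0000 Bond=30.2574
(3,1): Delta=0.0575 Bond=5.8190
(3,2): Delta=1.0000 Bond=-30.2574
(3,3): Delta=1.0000 Bond=-30.2574
V0=54.7213

Since d<R<u, set p* = (R−d)/(u−d) = 0.8810; price each node as the discounted p*-expectation of its children.
Terminal payoffs: V(4,0)=16.4671, V(4,1)=7.2187, V(4,2)=8.0990, V(4,3)=33.4690, V(4,4)=75.4881
  t=3,j=0: stock 22.0201 → up 23.3413 (V=7.2187), down 14.0929 (V=16.4671). Price 8.2373; hedge Δ=-1.0000, bond B=30.2574.
  t=3,j=1: stock 36.4708 → up 38.6590 (V=8.0990), down 23.3413 (V=7.2187). Price 7.9151; hedge Δ=0.0575, bond B=5.8190.
  t=3,j=2: stock 60.4047 → up 64.0290 (V=33.4690), down 38.6590 (V=8.0990). Price 30.1473; hedge Δ=1.0000, bond B=-30.2574.
  t=3,j=3: stock 100.0453 → up 106.0481 (V=75.4881), down 64.0290 (V=33.4690). Price 69.7879; hedge Δ=1.0000, bond B=-30.2574.
  t=2,j=0: stock 34.4064 → up 36.4708 (V=7.9151), down 22.0201 (V=8.2373). Price 7.8747; hedge Δ=-0.0223, bond B=8.6420.
  t=2,j=1: stock 56.9856 → up 60.4047 (V=30.1473), down 36.4708 (V=7.9151). Price 27.2283; hedge Δ=0.9289, bond B=-25.7056.
  t=2,j=2: stock 94.3824 → up 100.0453 (V=69.7879), down 60.4047 (V=30.1473). Price 64.4246; hedge Δ=1.0000, bond B=-29.9578.
  t=1,j=0: stock 53.7600 → up 56.9856 (V=27.2283), down 34.4064 (V=7.8747). Price 24.6776; hedge Δ=0.8571, bond B=-21.4025.
  t=1,j=1: stock 89.0400 → up 94.3824 (V=64.4246), down 56.9856 (V=27.2283). Price 59.4024; hedge Δ=0.9946, bond B=-29.1600.
  t=0,j=0: stock 84.0000 → up 89.0400 (V=59.4024), down 53.7600 (V=24.6776). Price 54.7213; hedge Δ=0.9843, bond B=-27.9569.
Self-financing check: at every node Δ·S+B equals the discounted successor values.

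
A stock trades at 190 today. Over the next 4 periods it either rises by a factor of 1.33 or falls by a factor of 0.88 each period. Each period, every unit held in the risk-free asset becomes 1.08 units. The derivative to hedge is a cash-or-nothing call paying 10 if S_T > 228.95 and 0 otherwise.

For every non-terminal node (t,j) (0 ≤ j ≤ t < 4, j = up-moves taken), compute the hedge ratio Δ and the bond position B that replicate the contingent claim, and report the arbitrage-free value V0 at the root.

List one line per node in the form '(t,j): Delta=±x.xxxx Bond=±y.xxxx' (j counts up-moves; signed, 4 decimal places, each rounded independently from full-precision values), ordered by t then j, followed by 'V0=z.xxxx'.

No-arbitrage ⇒ martingale measure with p* = (R−d)/(u−d) = 0.4444.
At expiry t=4: V(4,0)=0.0000, V(4,1)=0.0000, V(4,2)=10.0000, V(4,3)=10.0000, V(4,4)=10.0000
(3,0): S=129.4797. Δ = (V_up−V_dn)/(S_up−S_dn) = (0.0000−0.0000)/(172.2080−113.9421) = 0.0000. V = [p*·0.0000 + (1−p*)·0.0000]/1.08 = 0.0000. B = V − Δ·S = 0.0000.
(3,1): S=195.6909. Δ = (V_up−V_dn)/(S_up−S_dn) = (10.0000−0.0000)/(260.2689−172.2080) = 0.1136. V = [p*·10.0000 + (1−p*)·0.0000]/1.08 = 4.1152. B = V − Δ·S = -18.1070.
(3,2): S=295.7601. Δ = (V_up−V_dn)/(S_up−S_dn) = (10.0000−10.0000)/(393.3609−260.2689) = 0.0000. V = [p*·10.0000 + (1−p*)·10.0000]/1.08 = 9.2593. B = V − Δ·S = 9.2593.
(3,3): S=447.0010. Δ = (V_up−V_dn)/(S_up−S_dn) = (10.0000−10.0000)/(594.5114−393.3609) = 0.0000. V = [p*·10.0000 + (1−p*)·10.0000]/1.08 = 9.2593. B = V − Δ·S = 9.2593.
(2,0): S=147.1360. Δ = (V_up−V_dn)/(S_up−S_dn) = (4.1152−0.0000)/(195.6909−129.4797) = 0.0622. V = [p*·4.1152 + (1−p*)·0.0000]/1.08 = 1.6935. B = V − Δ·S = -7.4514.
(2,1): S=222.3760. Δ = (V_up−V_dn)/(S_up−S_dn) = (9.2593−4.1152)/(295.7601−195.6909) = 0.0514. V = [p*·9.2593 + (1−p*)·4.1152]/1.08 = 5.9273. B = V − Δ·S = -5.5039.
(2,2): S=336.0910. Δ = (V_up−V_dn)/(S_up−S_dn) = (9.2593−9.2593)/(447.0010−295.7601) = 0.0000. V = [p*·9.2593 + (1−p*)·9.2593]/1.08 = 8.5734. B = V − Δ·S = 8.5734.
(1,0): S=167.2000. Δ = (V_up−V_dn)/(S_up−S_dn) = (5.9273−1.6935)/(222.3760−147.1360) = 0.0563. V = [p*·5.9273 + (1−p*)·1.6935]/1.08 = 3.3104. B = V − Δ·S = -6.0980.
(1,1): S=252.7000. Δ = (V_up−V_dn)/(S_up−S_dn) = (8.5734−5.9273)/(336.0910−222.3760) = 0.0233. V = [p*·8.5734 + (1−p*)·5.9273]/1.08 = 6.5772. B = V − Δ·S = 0.6969.
(0,0): S=190.0000. Δ = (V_up−V_dn)/(S_up−S_dn) = (6.5772−3.3104)/(252.7000−167.2000) = 0.0382. V = [p*·6.5772 + (1−p*)·3.3104]/1.08 = 4.4095. B = V − Δ·S = -2.8500.
The time-0 hedge costs 4.4095, which is the no-arbitrage price.

(0,0): Delta=0.0382 Bond=-2.8500
(1,0): Delta=0.0563 Bond=-6.0980
(1,1): Delta=0.0233 Bond=0.6969
(2,0): Delta=0.0622 Bond=-7.4514
(2,1): Delta=0.0514 Bond=-5.5039
(2,2): Delta=0.0000 Bond=8.5734
(3,0): Delta=0.0000 Bond=0.0000
(3,1): Delta=0.1136 Bond=-18.1070
(3,2): Delta=0.0000 Bond=9.2593
(3,3): Delta=0.0000 Bond=9.2593
V0=4.4095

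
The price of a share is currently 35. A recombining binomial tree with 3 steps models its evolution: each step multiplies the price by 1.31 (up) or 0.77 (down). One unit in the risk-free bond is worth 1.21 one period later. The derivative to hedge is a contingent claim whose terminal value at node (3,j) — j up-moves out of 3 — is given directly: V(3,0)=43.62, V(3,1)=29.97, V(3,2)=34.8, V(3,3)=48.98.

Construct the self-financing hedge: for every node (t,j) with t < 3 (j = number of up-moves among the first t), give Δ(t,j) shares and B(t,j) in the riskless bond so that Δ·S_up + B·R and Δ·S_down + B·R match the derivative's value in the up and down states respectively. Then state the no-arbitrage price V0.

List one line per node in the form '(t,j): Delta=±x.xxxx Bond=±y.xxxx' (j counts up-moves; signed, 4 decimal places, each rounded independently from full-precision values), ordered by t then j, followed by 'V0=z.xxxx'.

The replicating-portfolio and risk-neutral prices coincide; use p* = (1.21−0.77)/(1.31−0.77) = 0.8148 for the latter.
Terminal values V(3,·): V(3,0)=43.6200, V(3,1)=29.9700, V(3,2)=34.8000, V(3,3)=48.9800
  t=2,j=0: stock 20.7515 → up 27.1845 (V=29.9700), down 15.9787 (V=43.6200). Price 26.8577; hedge Δ=-1.2181, bond B=52.1354.
  t=2,j=1: stock 35.3045 → up 46.2489 (V=34.8000), down 27.1845 (V=29.9700). Price 28.0211; hedge Δ=0.2534, bond B=19.0767.
  t=2,j=2: stock 60.0635 → up 78.6832 (V=48.9800), down 46.2489 (V=34.8000). Price 38.3092; hedge Δ=0.4372, bond B=12.0499.
  t=1,j=0: stock 26.9500 → up 35.3045 (V=28.0211), down 20.7515 (V=26.8577). Price 22.9799; hedge Δ=0.0799, bond B=20.8253.
  t=1,j=1: stock 45.8500 → up 60.0635 (V=38.3092), down 35.3045 (V=28.0211). Price 30.0859; hedge Δ=0.4155, bond B=11.0340.
  t=0,j=0: stock 35.0000 → up 45.8500 (V=30.0859), down 26.9500 (V=22.9799). Price 23.7768; hedge Δ=0.3760, bond B=10.6175.
The time-0 hedge costs 23.7768, which is the no-arbitrage price.

(0,0): Delta=0.3760 Bond=10.6175
(1,0): Delta=0.0799 Bond=20.8253
(1,1): Delta=0.4155 Bond=11.0340
(2,0): Delta=-1.2181 Bond=52.1354
(2,1): Delta=0.2534 Bond=19.0767
(2,2): Delta=0.4372 Bond=12.0499
V0=23.7768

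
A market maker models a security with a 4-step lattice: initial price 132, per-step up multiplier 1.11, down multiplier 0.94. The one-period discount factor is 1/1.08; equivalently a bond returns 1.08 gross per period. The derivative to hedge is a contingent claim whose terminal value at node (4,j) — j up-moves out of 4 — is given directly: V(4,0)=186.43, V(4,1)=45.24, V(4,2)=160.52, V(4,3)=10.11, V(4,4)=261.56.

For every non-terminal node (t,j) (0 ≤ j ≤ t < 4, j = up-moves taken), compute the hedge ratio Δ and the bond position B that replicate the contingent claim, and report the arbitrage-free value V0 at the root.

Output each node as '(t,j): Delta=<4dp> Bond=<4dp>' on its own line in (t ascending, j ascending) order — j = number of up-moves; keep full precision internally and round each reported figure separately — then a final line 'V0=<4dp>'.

Under the risk-neutral measure, an up-move has probability p* = (R−d)/(u−d) = 0.8235 and values discount at R = 1.08.
Payoff layer (t=4): V(4,0)=186.4300, V(4,1)=45.2400, V(4,2)=160.5200, V(4,3)=10.1100, V(4,4)=261.5600
Node (3,0) S=109.6371: V=(p*·45.2400+(1−p*)·186.4300)/1.08=64.9592; Δ=(45.2400−186.4300)/(121.6972−103.0589)=-7.5753; B=V−Δ·S=895.4886
Node (3,1) S=129.4651: V=(p*·160.5200+(1−p*)·45.2400)/1.08=129.7930; Δ=(160.5200−45.2400)/(143.7062−121.6972)=5.2378; B=V−Δ·S=-548.3246
Node (3,2) S=152.8790: V=(p*·10.1100+(1−p*)·160.5200)/1.08=33.9379; Δ=(10.1100−160.5200)/(169.6957−143.7062)=-5.7874; B=V−Δ·S=918.7026
Node (3,3) S=180.5273: V=(p*·261.5600+(1−p*)·10.1100)/1.08=201.0986; Δ=(261.5600−10.1100)/(200.3853−169.6957)=8.1933; B=V−Δ·S=-1278.0191
Node (2,0) S=116.6352: V=(p*·129.7930+(1−p*)·64.9592)/1.08=109.5850; Δ=(129.7930−64.9592)/(129.4651−109.6371)=3.2698; B=V−Δ·S=-271.7908
Node (2,1) S=137.7288: V=(p*·33.9379+(1−p*)·129.7930)/1.08=47.0866; Δ=(33.9379−129.7930)/(152.8790−129.4651)=-4.0939; B=V−Δ·S=610.9402
Node (2,2) S=162.6372: V=(p*·201.0986+(1−p*)·33.9379)/1.08=158.8886; Δ=(201.0986−33.9379)/(180.5273−152.8790)=6.0460; B=V−Δ·S=-824.4095
Node (1,0) S=124.0800: V=(p*·47.0866+(1−p*)·109.5850)/1.08=53.8108; Δ=(47.0866−109.5850)/(137.7288−116.6352)=-2.9629; B=V−Δ·S=421.4483
Node (1,1) S=146.5200: V=(p*·158.8886+(1−p*)·47.0866)/1.08=128.8507; Δ=(158.8886−47.0866)/(162.6372−137.7288)=4.4885; B=V−Δ·S=-528.8079
Node (0,0) S=132.0000: V=(p*·128.8507+(1−p*)·53.8108)/1.08=107.0448; Δ=(128.8507−53.8108)/(146.5200−124.0800)=3.3440; B=V−Δ·S=-334.3663
Self-financing check: at every node Δ·S+B equals the discounted successor values.

(0,0): Delta=3.3440 Bond=-334.3663
(1,0): Delta=-2.9629 Bond=421.4483
(1,1): Delta=4.4885 Bond=-528.8079
(2,0): Delta=3.2698 Bond=-271.7908
(2,1): Delta=-4.0939 Bond=610.9402
(2,2): Delta=6.0460 Bond=-824.4095
(3,0): Delta=-7.5753 Bond=895.4886
(3,1): Delta=5.2378 Bond=-548.3246
(3,2): Delta=-5.7874 Bond=918.7026
(3,3): Delta=8.1933 Bond=-1278.0191
V0=107.0448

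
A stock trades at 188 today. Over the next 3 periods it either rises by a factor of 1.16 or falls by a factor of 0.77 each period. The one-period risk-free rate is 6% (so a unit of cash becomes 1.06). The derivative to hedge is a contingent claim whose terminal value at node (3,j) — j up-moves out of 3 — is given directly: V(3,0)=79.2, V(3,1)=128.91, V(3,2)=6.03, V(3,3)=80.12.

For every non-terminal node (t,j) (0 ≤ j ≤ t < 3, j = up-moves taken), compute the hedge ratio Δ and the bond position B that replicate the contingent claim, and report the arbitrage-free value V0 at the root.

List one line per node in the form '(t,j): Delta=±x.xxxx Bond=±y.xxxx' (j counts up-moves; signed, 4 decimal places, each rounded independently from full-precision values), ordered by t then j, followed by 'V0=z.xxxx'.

Under the risk-neutral measure, an up-move has probability p* = (R−d)/(u−d) = 0.7436 and values discount at R = 1.06.
Terminal payoffs: V(3,0)=79.2000, V(3,1)=128.9100, V(3,2)=6.0300, V(3,3)=80.1200
Node (2,0) S=111.4652: V=(p*·128.9100+(1−p*)·79.2000)/1.06=109.5885; Δ=(128.9100−79.2000)/(129.2996−85.8282)=1.1435; B=V−Δ·S=-17.8730
Node (2,1) S=167.9216: V=(p*·6.0300+(1−p*)·128.9100)/1.06=35.4129; Δ=(6.0300−128.9100)/(194.7891−129.2996)=-1.8763; B=V−Δ·S=350.4898
Node (2,2) S=252.9728: V=(p*·80.1200+(1−p*)·6.0300)/1.06=57.6628; Δ=(80.1200−6.0300)/(293.4484−194.7891)=0.7510; B=V−Δ·S=-132.3116
Node (1,0) S=144.7600: V=(p*·35.4129+(1−p*)·109.5885)/1.06=51.3512; Δ=(35.4129−109.5885)/(167.9216−111.4652)=-1.3139; B=V−Δ·S=241.5451
Node (1,1) S=218.0800: V=(p*·57.6628+(1−p*)·35.4129)/1.06=49.0167; Δ=(57.6628−35.4129)/(252.9728−167.9216)=0.2616; B=V−Δ·S=-8.0343
Node (0,0) S=188.0000: V=(p*·49.0167+(1−p*)·51.3512)/1.06=46.8069; Δ=(49.0167−51.3512)/(218.0800−144.7600)=-0.0318; B=V−Δ·S=52.7929
Root portfolio cost Δ·188+B reproduces V0=46.8069.

(0,0): Delta=-0.0318 Bond=52.7929
(1,0): Delta=-1.3139 Bond=241.5451
(1,1): Delta=0.2616 Bond=-8.0343
(2,0): Delta=1.1435 Bond=-17.8730
(2,1): Delta=-1.8763 Bond=350.4898
(2,2): Delta=0.7510 Bond=-132.3116
V0=46.8069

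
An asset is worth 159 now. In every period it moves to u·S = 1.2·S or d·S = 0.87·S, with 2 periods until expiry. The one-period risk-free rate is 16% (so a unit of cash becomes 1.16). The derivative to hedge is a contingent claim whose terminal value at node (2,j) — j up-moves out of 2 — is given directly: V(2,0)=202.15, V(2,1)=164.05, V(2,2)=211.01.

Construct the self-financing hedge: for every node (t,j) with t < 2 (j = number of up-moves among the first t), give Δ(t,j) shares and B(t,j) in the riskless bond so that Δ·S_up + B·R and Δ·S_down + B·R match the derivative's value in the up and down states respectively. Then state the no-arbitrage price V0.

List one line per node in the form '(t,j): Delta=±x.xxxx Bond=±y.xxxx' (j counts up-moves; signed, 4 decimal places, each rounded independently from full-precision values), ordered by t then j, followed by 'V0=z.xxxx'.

(0,0): Delta=0.6021 Bond=53.5421
(1,0): Delta=-0.8346 Bond=260.8582
(1,1): Delta=0.7458 Bond=34.6951
V0=149.2832

No-arbitrage ⇒ martingale measure with p* = (R−d)/(u−d) = 0.8788.
Terminal values V(2,·): V(2,0)=202.1500, V(2,1)=164.0500, V(2,2)=211.0100
  t=1,j=0: stock 138.3300 → up 165.9960 (V=164.0500), down 120.3471 (V=202.1500). Price 145.4036; hedge Δ=-0.8346, bond B=260.8582.
  t=1,j=1: stock 190.8000 → up 228.9600 (V=211.0100), down 165.9960 (V=164.0500). Price 176.9982; hedge Δ=0.7458, bond B=34.6951.
  t=0,j=0: stock 159.0000 → up 190.8000 (V=176.9982), down 138.3300 (V=145.4036). Price 149.2832; hedge Δ=0.6021, bond B=53.5421.
Self-financing check: at every node Δ·S+B equals the discounted successor values.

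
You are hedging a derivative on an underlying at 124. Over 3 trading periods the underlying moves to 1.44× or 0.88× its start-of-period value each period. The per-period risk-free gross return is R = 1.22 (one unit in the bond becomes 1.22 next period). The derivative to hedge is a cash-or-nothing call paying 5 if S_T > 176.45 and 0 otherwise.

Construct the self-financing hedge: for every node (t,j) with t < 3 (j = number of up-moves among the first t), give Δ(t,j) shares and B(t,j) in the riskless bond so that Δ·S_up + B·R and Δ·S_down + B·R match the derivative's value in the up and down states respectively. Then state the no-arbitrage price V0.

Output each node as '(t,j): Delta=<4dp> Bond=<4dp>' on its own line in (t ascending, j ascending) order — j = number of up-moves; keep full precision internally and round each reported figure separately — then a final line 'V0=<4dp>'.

Under the risk-neutral measure, an up-move has probability p* = (R−d)/(u−d) = 0.6071 and values discount at R = 1.22.
Payoff layer (t=3): V(3,0)=0.0000, V(3,1)=0.0000, V(3,2)=5.0000, V(3,3)=5.0000
(2,0): S=96.0256. Δ = (V_up−V_dn)/(S_up−S_dn) = (0.0000−0.0000)/(138.2769−84.5025) = 0.0000. V = [p*·0.0000 + (1−p*)·0.0000]/1.22 = 0.0000. B = V − Δ·S = 0.0000.
(2,1): S=157.1328. Δ = (V_up−V_dn)/(S_up−S_dn) = (5.0000−0.0000)/(226.2712−138.2769) = 0.0568. V = [p*·5.0000 + (1−p*)·0.0000]/1.22 = 2.4883. B = V − Δ·S = -6.4403.
(2,2): S=257.1264. Δ = (V_up−V_dn)/(S_up−S_dn) = (5.0000−5.0000)/(370.2620−226.2712) = 0.0000. V = [p*·5.0000 + (1−p*)·5.0000]/1.22 = 4.0984. B = V − Δ·S = 4.0984.
(1,0): S=109.1200. Δ = (V_up−V_dn)/(S_up−S_dn) = (2.4883−0.0000)/(157.1328−96.0256) = 0.0407. V = [p*·2.4883 + (1−p*)·0.0000]/1.22 = 1.2383. B = V − Δ·S = -3.2051.
(1,1): S=178.5600. Δ = (V_up−V_dn)/(S_up−S_dn) = (4.0984−2.4883)/(257.1264−157.1328) = 0.0161. V = [p*·4.0984 + (1−p*)·2.4883]/1.22 = 2.8408. B = V − Δ·S = -0.0343.
(0,0): S=124.0000. Δ = (V_up−V_dn)/(S_up−S_dn) = (2.8408−1.2383)/(178.5600−109.1200) = 0.0231. V = [p*·2.8408 + (1−p*)·1.2383]/1.22 = 1.8125. B = V − Δ·S = -1.0491.
Root portfolio cost Δ·124+B reproduces V0=1.8125.

(0,0): Delta=0.0231 Bond=-1.0491
(1,0): Delta=0.0407 Bond=-3.2051
(1,1): Delta=0.0161 Bond=-0.0343
(2,0): Delta=0.0000 Bond=0.0000
(2,1): Delta=0.0568 Bond=-6.4403
(2,2): Delta=0.0000 Bond=4.0984
V0=1.8125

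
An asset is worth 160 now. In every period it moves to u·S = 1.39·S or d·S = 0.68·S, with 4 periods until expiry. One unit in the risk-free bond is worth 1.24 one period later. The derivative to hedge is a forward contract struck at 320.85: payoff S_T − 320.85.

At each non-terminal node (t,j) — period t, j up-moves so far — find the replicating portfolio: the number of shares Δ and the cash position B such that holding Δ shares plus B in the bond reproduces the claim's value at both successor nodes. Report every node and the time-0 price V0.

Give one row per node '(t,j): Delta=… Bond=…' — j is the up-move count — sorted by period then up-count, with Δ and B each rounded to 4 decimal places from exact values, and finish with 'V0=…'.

Under the risk-neutral measure, an up-move has probability p* = (R−d)/(u−d) = 0.7887 and values discount at R = 1.24.
Payoff layer (t=4): V(4,0)=-286.6398, V(4,1)=-250.9203, V(4,2)=-177.9055, V(4,3)=-28.6547, V(4,4)=276.4317
  t=3,j=0: stock 50.3091 → up 69.9297 (V=-250.9203), down 34.2102 (V=-286.6398). Price -208.4409; hedge Δ=1.0000, bond B=-258.7500.
  t=3,j=1: stock 102.8378 → up 142.9445 (V=-177.9055), down 69.9297 (V=-250.9203). Price -155.9122; hedge Δ=1.0000, bond B=-258.7500.
  t=3,j=2: stock 210.2125 → up 292.1953 (V=-28.6547), down 142.9445 (V=-177.9055). Price -48.5375; hedge Δ=1.0000, bond B=-258.7500.
  t=3,j=3: stock 429.6990 → up 597.2817 (V=276.4317), down 292.1953 (V=-28.6547). Price 170.9490; hedge Δ=1.0000, bond B=-258.7500.
  t=2,j=0: stock 73.9840 → up 102.8378 (V=-155.9122), down 50.3091 (V=-208.4409). Price -134.6854; hedge Δ=1.0000, bond B=-208.6694.
  t=2,j=1: stock 151.2320 → up 210.2125 (V=-48.5375), down 102.8378 (V=-155.9122). Price -57.4374; hedge Δ=1.0000, bond B=-208.6694.
  t=2,j=2: stock 309.1360 → up 429.6990 (V=170.9490), down 210.2125 (V=-48.5375). Price 100.4666; hedge Δ=1.0000, bond B=-208.6694.
  t=1,j=0: stock 108.8000 → up 151.2320 (V=-57.4374), down 73.9840 (V=-134.6854). Price -59.4817; hedge Δ=1.0000, bond B=-168.2817.
  t=1,j=1: stock 222.4000 → up 309.1360 (V=100.4666), down 151.2320 (V=-57.4374). Price 54.1183; hedge Δ=1.0000, bond B=-168.2817.
  t=0,j=0: stock 160.0000 → up 222.4000 (V=54.1183), down 108.8000 (V=-59.4817). Price 24.2889; hedge Δ=1.0000, bond B=-135.7111.
Check: Δ(0,0)·S0 + B(0,0) = 24.2889 = V0.

(0,0): Delta=1.0000 Bond=-135.7111
(1,0): Delta=1.0000 Bond=-168.2817
(1,1): Delta=1.0000 Bond=-168.2817
(2,0): Delta=1.0000 Bond=-208.6694
(2,1): Delta=1.0000 Bond=-208.6694
(2,2): Delta=1.0000 Bond=-208.6694
(3,0): Delta=1.0000 Bond=-258.7500
(3,1): Delta=1.0000 Bond=-258.7500
(3,2): Delta=1.0000 Bond=-258.7500
(3,3): Delta=1.0000 Bond=-258.7500
V0=24.2889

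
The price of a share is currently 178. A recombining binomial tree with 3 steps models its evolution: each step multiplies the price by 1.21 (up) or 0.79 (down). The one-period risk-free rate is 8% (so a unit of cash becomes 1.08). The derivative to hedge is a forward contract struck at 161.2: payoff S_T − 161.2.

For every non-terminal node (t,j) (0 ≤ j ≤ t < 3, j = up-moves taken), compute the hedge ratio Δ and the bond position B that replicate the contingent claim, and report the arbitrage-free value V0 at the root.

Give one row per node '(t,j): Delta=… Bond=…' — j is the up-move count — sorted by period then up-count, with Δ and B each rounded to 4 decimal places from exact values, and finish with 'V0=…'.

(0,0): Delta=1.0000 Bond=-127.9658
(1,0): Delta=1.0000 Bond=-138.2030
(1,1): Delta=1.0000 Bond=-138.2030
(2,0): Delta=1.0000 Bond=-149.2593
(2,1): Delta=1.0000 Bond=-149.2593
(2,2): Delta=1.0000 Bond=-149.2593
V0=50.0342

No-arbitrage ⇒ martingale measure with p* = (R−d)/(u−d) = 0.6905.
Payoff layer (t=3): V(3,0)=-73.4391, V(3,1)=-26.7813, V(3,2)=44.6817, V(3,3)=154.1379
Node (2,0) S=111.0898: V=(p*·-26.7813+(1−p*)·-73.4391)/1.08=-38.1695; Δ=(-26.7813−-73.4391)/(134.4187−87.7609)=1.0000; B=V−Δ·S=-149.2593
Node (2,1) S=170.1502: V=(p*·44.6817+(1−p*)·-26.7813)/1.08=20.8909; Δ=(44.6817−-26.7813)/(205.8817−134.4187)=1.0000; B=V−Δ·S=-149.2593
Node (2,2) S=260.6098: V=(p*·154.1379+(1−p*)·44.6817)/1.08=111.3505; Δ=(154.1379−44.6817)/(315.3379−205.8817)=1.0000; B=V−Δ·S=-149.2593
Node (1,0) S=140.6200: V=(p*·20.8909+(1−p*)·-38.1695)/1.08=2.4170; Δ=(20.8909−-38.1695)/(170.1502−111.0898)=1.0000; B=V−Δ·S=-138.2030
Node (1,1) S=215.3800: V=(p*·111.3505+(1−p*)·20.8909)/1.08=77.1770; Δ=(111.3505−20.8909)/(260.6098−170.1502)=1.0000; B=V−Δ·S=-138.2030
Node (0,0) S=178.0000: V=(p*·77.1770+(1−p*)·2.4170)/1.08=50.0342; Δ=(77.1770−2.4170)/(215.3800−140.6200)=1.0000; B=V−Δ·S=-127.9658
Self-financing check: at every node Δ·S+B equals the discounted successor values.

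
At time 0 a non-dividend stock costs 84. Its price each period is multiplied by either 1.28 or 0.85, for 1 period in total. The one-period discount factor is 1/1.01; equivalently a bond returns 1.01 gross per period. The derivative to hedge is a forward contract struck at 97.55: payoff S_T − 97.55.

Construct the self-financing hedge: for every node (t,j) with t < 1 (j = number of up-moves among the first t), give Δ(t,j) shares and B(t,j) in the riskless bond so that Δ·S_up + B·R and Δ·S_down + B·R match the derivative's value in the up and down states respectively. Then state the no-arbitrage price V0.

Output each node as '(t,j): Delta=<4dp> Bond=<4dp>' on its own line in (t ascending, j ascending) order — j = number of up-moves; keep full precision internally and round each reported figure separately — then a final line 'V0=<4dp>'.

Under the risk-neutral measure, an up-move has probability p* = (R−d)/(u−d) = 0.3721 and values discount at R = 1.01.
Payoff layer (t=1): V(1,0)=-26.1500, V(1,1)=9.9700
  t=0,j=0: stock 84.0000 → up 107.5200 (V=9.9700), down 71.4000 (V=-26.1500). Price -12.5842; hedge Δ=1.0000, bond B=-96.5842.
Each (Δ,B) replicates both successor values, so the strategy is self-financing and V0 is arbitrage-free.

(0,0): Delta=1.0000 Bond=-96.5842
V0=-12.5842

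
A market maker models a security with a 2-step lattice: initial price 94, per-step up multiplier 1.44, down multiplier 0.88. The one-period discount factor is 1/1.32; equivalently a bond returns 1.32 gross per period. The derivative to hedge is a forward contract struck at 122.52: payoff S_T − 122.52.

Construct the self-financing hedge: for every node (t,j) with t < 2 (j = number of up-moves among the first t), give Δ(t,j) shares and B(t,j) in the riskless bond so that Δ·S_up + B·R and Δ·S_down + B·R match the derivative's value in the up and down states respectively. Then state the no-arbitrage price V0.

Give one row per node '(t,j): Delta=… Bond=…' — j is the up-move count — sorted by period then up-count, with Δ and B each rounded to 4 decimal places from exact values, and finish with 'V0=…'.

(0,0): Delta=1.0000 Bond=-70.3168
(1,0): Delta=1.0000 Bond=-92.8182
(1,1): Delta=1.0000 Bond=-92.8182
V0=23.6832

Since d<R<u, set p* = (R−d)/(u−d) = 0.7857; price each node as the discounted p*-expectation of its children.
Terminal values V(2,·): V(2,0)=-49.7264, V(2,1)=-3.4032, V(2,2)=72.3984
  t=1,j=0: stock 82.7200 → up 119.1168 (V=-3.4032), down 72.7936 (V=-49.7264). Price -10.0982; hedge Δ=1.0000, bond B=-92.8182.
  t=1,j=1: stock 135.3600 → up 194.9184 (V=72.3984), down 119.1168 (V=-3.4032). Price 42.5418; hedge Δ=1.0000, bond B=-92.8182.
  t=0,j=0: stock 94.0000 → up 135.3600 (V=42.5418), down 82.7200 (V=-10.0982). Price 23.6832; hedge Δ=1.0000, bond B=-70.3168.
Self-financing check: at every node Δ·S+B equals the discounted successor values.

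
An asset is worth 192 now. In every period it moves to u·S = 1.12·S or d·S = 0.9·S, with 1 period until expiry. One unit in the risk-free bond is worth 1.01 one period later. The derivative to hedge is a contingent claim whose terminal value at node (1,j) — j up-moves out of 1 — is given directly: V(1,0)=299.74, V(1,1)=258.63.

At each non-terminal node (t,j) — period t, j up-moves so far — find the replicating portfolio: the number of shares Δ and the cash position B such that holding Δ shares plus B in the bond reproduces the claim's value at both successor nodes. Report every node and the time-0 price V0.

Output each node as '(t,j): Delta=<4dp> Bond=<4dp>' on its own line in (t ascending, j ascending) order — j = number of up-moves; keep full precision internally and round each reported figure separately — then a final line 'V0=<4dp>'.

Since d<R<u, set p* = (R−d)/(u−d) = 0.5000; price each node as the discounted p*-expectation of its children.
At expiry t=1: V(1,0)=299.7400, V(1,1)=258.6300
  t=0,j=0: stock 192.0000 → up 215.0400 (V=258.6300), down 172.8000 (V=299.7400). Price 276.4208; hedge Δ=-0.9732, bond B=463.2844.
The time-0 hedge costs 276.4208, which is the no-arbitrage price.

(0,0): Delta=-0.9732 Bond=463.2844
V0=276.4208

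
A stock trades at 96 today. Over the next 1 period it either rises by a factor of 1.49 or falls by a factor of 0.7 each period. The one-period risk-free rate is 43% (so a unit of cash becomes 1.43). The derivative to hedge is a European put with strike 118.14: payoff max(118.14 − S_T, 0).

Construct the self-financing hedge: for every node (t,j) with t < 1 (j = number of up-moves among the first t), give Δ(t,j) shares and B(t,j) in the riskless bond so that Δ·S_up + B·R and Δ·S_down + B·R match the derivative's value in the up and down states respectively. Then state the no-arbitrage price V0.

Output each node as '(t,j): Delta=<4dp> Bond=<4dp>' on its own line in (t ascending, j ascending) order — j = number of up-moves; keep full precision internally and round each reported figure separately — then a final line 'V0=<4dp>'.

(0,0): Delta=-0.6717 Bond=67.1865
V0=2.7055

Risk-neutral probability p* = (R−d)/(u−d) = (1.43−0.7)/(1.49−0.7) = 0.9241.
Payoff layer (t=1): V(1,0)=50.9400, V(1,1)=0.0000
Node (0,0) S=96.0000: V=(p*·0.0000+(1−p*)·50.9400)/1.43=2.7055; Δ=(0.0000−50.9400)/(143.0400−67.2000)=-0.6717; B=V−Δ·S=67.1865
The time-0 hedge costs 2.7055, which is the no-arbitrage price.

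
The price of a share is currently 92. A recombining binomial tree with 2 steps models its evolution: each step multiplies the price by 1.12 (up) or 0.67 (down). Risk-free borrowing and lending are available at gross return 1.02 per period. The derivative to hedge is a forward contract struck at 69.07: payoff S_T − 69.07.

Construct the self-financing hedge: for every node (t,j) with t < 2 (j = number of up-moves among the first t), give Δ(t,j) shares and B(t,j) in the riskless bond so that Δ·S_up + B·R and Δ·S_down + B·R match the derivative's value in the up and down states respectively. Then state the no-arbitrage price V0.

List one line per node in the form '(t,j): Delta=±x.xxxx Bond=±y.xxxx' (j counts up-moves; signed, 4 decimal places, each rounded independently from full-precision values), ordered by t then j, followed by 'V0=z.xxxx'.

Since d<R<u, set p* = (R−d)/(u−d) = 0.7778; price each node as the discounted p*-expectation of its children.
Payoff layer (t=2): V(2,0)=-27.7712, V(2,1)=-0.0332, V(2,2)=46.3348
  t=1,j=0: stock 61.6400 → up 69.0368 (V=-0.0332), down 41.2988 (V=-27.7712). Price -6.0757; hedge Δ=1.0000, bond B=-67.7157.
  t=1,j=1: stock 103.0400 → up 115.4048 (V=46.3348), down 69.0368 (V=-0.0332). Price 35.3243; hedge Δ=1.0000, bond B=-67.7157.
  t=0,j=0: stock 92.0000 → up 103.0400 (V=35.3243), down 61.6400 (V=-6.0757). Price 25.6121; hedge Δ=1.0000, bond B=-66.3879.
The time-0 hedge costs 25.6121, which is the no-arbitrage price.

(0,0): Delta=1.0000 Bond=-66.3879
(1,0): Delta=1.0000 Bond=-67.7157
(1,1): Delta=1.0000 Bond=-67.7157
V0=25.6121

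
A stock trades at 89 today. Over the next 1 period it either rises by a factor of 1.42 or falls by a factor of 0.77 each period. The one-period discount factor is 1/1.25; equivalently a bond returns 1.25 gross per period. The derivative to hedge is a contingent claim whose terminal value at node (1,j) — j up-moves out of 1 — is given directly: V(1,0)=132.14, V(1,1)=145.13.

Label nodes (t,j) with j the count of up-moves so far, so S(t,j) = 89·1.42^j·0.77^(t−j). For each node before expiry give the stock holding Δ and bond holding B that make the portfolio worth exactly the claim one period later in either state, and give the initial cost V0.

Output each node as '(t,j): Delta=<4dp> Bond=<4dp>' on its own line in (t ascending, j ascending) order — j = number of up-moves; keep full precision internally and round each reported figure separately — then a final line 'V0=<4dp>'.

Under the risk-neutral measure, an up-move has probability p* = (R−d)/(u−d) = 0.7385 and values discount at R = 1.25.
Terminal values V(1,·): V(1,0)=132.1400, V(1,1)=145.1300
  t=0,j=0: stock 89.0000 → up 126.3800 (V=145.1300), down 68.5300 (V=132.1400). Price 113.3861; hedge Δ=0.2245, bond B=93.4015.
Root portfolio cost Δ·89+B reproduces V0=113.3861.

(0,0): Delta=0.2245 Bond=93.4015
V0=113.3861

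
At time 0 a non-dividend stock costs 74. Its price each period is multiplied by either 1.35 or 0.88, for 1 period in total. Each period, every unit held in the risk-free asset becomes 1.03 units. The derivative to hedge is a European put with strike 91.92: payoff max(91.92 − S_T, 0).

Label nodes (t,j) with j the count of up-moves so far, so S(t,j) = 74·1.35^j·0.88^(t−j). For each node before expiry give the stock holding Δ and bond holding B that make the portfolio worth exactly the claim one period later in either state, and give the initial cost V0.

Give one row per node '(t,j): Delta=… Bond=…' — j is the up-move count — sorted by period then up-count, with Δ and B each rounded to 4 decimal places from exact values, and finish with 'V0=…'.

Risk-neutral probability p* = (R−d)/(u−d) = (1.03−0.88)/(1.35−0.88) = 0.3191.
Terminal payoffs: V(1,0)=26.8000, V(1,1)=0.0000
  t=0,j=0: stock 74.0000 → up 99.9000 (V=0.0000), down 65.1200 (V=26.8000). Price 17.7153; hedge Δ=-0.7706, bond B=74.7366.
Self-financing check: at every node Δ·S+B equals the discounted successor values.

(0,0): Delta=-0.7706 Bond=74.7366
V0=17.7153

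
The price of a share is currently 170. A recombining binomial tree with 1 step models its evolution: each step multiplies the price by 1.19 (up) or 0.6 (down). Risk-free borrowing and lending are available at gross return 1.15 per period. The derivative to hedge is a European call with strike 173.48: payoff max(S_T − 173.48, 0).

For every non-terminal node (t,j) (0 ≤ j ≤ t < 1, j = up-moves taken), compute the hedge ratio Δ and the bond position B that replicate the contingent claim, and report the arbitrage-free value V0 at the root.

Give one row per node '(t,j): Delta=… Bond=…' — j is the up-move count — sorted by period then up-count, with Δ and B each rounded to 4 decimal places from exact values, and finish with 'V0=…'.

(0,0): Delta=0.2873 Bond=-25.4856
V0=23.3618

Under the risk-neutral measure, an up-move has probability p* = (R−d)/(u−d) = 0.9322 and values discount at R = 1.15.
Payoff layer (t=1): V(1,0)=0.0000, V(1,1)=28.8200
(0,0): S=170.0000. Δ = (V_up−V_dn)/(S_up−S_dn) = (28.8200−0.0000)/(202.3000−102.0000) = 0.2873. V = [p*·28.8200 + (1−p*)·0.0000]/1.15 = 23.3618. B = V − Δ·S = -25.4856.
Each (Δ,B) replicates both successor values, so the strategy is self-financing and V0 is arbitrage-free.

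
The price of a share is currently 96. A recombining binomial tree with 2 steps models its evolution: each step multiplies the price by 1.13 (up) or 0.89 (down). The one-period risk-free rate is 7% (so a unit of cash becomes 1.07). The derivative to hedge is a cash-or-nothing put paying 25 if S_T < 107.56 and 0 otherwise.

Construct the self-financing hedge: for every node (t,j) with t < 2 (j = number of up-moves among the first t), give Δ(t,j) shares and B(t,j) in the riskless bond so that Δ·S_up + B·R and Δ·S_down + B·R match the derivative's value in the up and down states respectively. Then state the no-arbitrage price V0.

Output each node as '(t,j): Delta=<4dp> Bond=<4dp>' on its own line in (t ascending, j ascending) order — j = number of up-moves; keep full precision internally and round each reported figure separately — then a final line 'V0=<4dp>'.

(0,0): Delta=-0.7606 Bond=82.5673
(1,0): Delta=0.0000 Bond=23.3645
(1,1): Delta=-0.9602 Bond=110.0078
V0=9.5532

No-arbitrage ⇒ martingale measure with p* = (R−d)/(u−d) = 0.7500.
Terminal payoffs: V(2,0)=25.0000, V(2,1)=25.0000, V(2,2)=0.0000
Node (1,0) S=85.4400: V=(p*·25.0000+(1−p*)·25.0000)/1.07=23.3645; Δ=(25.0000−25.0000)/(96.5472−76.0416)=0.0000; B=V−Δ·S=23.3645
Node (1,1) S=108.4800: V=(p*·0.0000+(1−p*)·25.0000)/1.07=5.8411; Δ=(0.0000−25.0000)/(122.5824−96.5472)=-0.9602; B=V−Δ·S=110.0078
Node (0,0) S=96.0000: V=(p*·5.8411+(1−p*)·23.3645)/1.07=9.5532; Δ=(5.8411−23.3645)/(108.4800−85.4400)=-0.7606; B=V−Δ·S=82.5673
Self-financing check: at every node Δ·S+B equals the discounted successor values.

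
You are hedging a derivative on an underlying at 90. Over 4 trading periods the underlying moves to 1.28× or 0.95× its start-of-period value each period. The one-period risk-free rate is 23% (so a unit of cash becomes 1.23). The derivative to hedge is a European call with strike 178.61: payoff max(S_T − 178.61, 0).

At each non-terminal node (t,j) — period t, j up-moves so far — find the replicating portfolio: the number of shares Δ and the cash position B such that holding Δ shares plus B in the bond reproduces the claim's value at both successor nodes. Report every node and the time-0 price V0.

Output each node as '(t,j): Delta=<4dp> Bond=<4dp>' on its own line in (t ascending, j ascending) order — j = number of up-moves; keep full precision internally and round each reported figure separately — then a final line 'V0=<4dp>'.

No-arbitrage ⇒ martingale measure with p* = (R−d)/(u−d) = 0.8485.
Payoff layer (t=4): V(4,0)=0.0000, V(4,1)=0.0000, V(4,2)=0.0000, V(4,3)=0.6965, V(4,4)=62.9819
(3,0): S=77.1637. Δ = (V_up−V_dn)/(S_up−S_dn) = (0.0000−0.0000)/(98.7696−73.3056) = 0.0000. V = [p*·0.0000 + (1−p*)·0.0000]/1.23 = 0.0000. B = V − Δ·S = 0.0000.
(3,1): S=103.9680. Δ = (V_up−V_dn)/(S_up−S_dn) = (0.0000−0.0000)/(133.0790−98.7696) = 0.0000. V = [p*·0.0000 + (1−p*)·0.0000]/1.23 = 0.0000. B = V − Δ·S = 0.0000.
(3,2): S=140.0832. Δ = (V_up−V_dn)/(S_up−S_dn) = (0.6965−0.0000)/(179.3065−133.0790) = 0.0151. V = [p*·0.6965 + (1−p*)·0.0000]/1.23 = 0.4805. B = V − Δ·S = -1.6301.
(3,3): S=188.7437. Δ = (V_up−V_dn)/(S_up−S_dn) = (62.9819−0.6965)/(241.5919−179.3065) = 1.0000. V = [p*·62.9819 + (1−p*)·0.6965]/1.23 = 43.5323. B = V − Δ·S = -145.2114.
(2,0): S=81.2250. Δ = (V_up−V_dn)/(S_up−S_dn) = (0.0000−0.0000)/(103.9680−77.1637) = 0.0000. V = [p*·0.0000 + (1−p*)·0.0000]/1.23 = 0.0000. B = V − Δ·S = 0.0000.
(2,1): S=109.4400. Δ = (V_up−V_dn)/(S_up−S_dn) = (0.4805−0.0000)/(140.0832−103.9680) = 0.0133. V = [p*·0.4805 + (1−p*)·0.0000]/1.23 = 0.3314. B = V − Δ·S = -1.1245.
(2,2): S=147.4560. Δ = (V_up−V_dn)/(S_up−S_dn) = (43.5323−0.4805)/(188.7437−140.0832) = 0.8847. V = [p*·43.5323 + (1−p*)·0.4805]/1.23 = 30.0889. B = V − Δ·S = -100.3713.
(1,0): S=85.5000. Δ = (V_up−V_dn)/(S_up−S_dn) = (0.3314−0.0000)/(109.4400−81.2250) = 0.0117. V = [p*·0.3314 + (1−p*)·0.0000]/1.23 = 0.2286. B = V − Δ·S = -0.7757.
(1,1): S=115.2000. Δ = (V_up−V_dn)/(S_up−S_dn) = (30.0889−0.3314)/(147.4560−109.4400) = 0.7828. V = [p*·30.0889 + (1−p*)·0.3314]/1.23 = 20.7969. B = V − Δ·S = -69.3771.
(0,0): S=90.0000. Δ = (V_up−V_dn)/(S_up−S_dn) = (20.7969−0.2286)/(115.2000−85.5000) = 0.6925. V = [p*·20.7969 + (1−p*)·0.2286]/1.23 = 14.3744. B = V − Δ·S = -47.9536.
Check: Δ(0,0)·S0 + B(0,0) = 14.3744 = V0.

(0,0): Delta=0.6925 Bond=-47.9536
(1,0): Delta=0.0117 Bond=-0.7757
(1,1): Delta=0.7828 Bond=-69.3771
(2,0): Delta=0.0000 Bond=0.0000
(2,1): Delta=0.0133 Bond=-1.1245
(2,2): Delta=0.8847 Bond=-100.3713
(3,0): Delta=0.0000 Bond=0.0000
(3,1): Delta=0.0000 Bond=0.0000
(3,2): Delta=0.0151 Bond=-1.6301
(3,3): Delta=1.0000 Bond=-145.2114
V0=14.3744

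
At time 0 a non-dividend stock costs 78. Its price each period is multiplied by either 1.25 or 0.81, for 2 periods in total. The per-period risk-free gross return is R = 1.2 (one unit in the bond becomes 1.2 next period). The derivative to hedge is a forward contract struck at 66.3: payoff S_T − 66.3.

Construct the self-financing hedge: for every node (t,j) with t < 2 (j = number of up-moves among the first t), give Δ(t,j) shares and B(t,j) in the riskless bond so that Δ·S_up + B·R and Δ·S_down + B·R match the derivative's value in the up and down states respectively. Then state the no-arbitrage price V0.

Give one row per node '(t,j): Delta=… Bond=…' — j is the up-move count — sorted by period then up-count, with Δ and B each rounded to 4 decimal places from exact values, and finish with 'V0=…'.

(0,0): Delta=1.0000 Bond=-46.0417
(1,0): Delta=1.0000 Bond=-55.2500
(1,1): Delta=1.0000 Bond=-55.2500
V0=31.9583

The replicating-portfolio and risk-neutral prices coincide; use p* = (1.2−0.81)/(1.25−0.81) = 0.8864 for the latter.
At expiry t=2: V(2,0)=-15.1242, V(2,1)=12.6750, V(2,2)=55.5750
Node (1,0) S=63.1800: V=(p*·12.6750+(1−p*)·-15.1242)/1.2=7.9300; Δ=(12.6750−-15.1242)/(78.9750−51.1758)=1.0000; B=V−Δ·S=-55.2500
Node (1,1) S=97.5000: V=(p*·55.5750+(1−p*)·12.6750)/1.2=42.2500; Δ=(55.5750−12.6750)/(121.8750−78.9750)=1.0000; B=V−Δ·S=-55.2500
Node (0,0) S=78.0000: V=(p*·42.2500+(1−p*)·7.9300)/1.2=31.9583; Δ=(42.2500−7.9300)/(97.5000−63.1800)=1.0000; B=V−Δ·S=-46.0417
Self-financing check: at every node Δ·S+B equals the discounted successor values.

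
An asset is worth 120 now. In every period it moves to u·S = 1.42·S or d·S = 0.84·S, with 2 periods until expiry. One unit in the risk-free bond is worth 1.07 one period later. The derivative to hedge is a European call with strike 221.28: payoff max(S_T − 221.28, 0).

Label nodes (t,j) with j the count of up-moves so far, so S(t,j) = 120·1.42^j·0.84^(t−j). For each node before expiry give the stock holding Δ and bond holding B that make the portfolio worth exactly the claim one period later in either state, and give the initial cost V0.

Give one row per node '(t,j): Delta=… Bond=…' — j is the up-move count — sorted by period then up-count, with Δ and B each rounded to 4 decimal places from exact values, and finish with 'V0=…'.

(0,0): Delta=0.1102 Bond=-10.3777
(1,0): Delta=0.0000 Bond=0.0000
(1,1): Delta=0.2093 Bond=-28.0018
V0=2.8415

Since d<R<u, set p* = (R−d)/(u−d) = 0.3966; price each node as the discounted p*-expectation of its children.
Payoff layer (t=2): V(2,0)=0.0000, V(2,1)=0.0000, V(2,2)=20.6880
  t=1,j=0: stock 100.8000 → up 143.1360 (V=0.0000), down 84.6720 (V=0.0000). Price 0.0000; hedge Δ=0.0000, bond B=0.0000.
  t=1,j=1: stock 170.4000 → up 241.9680 (V=20.6880), down 143.1360 (V=0.0000). Price 7.6672; hedge Δ=0.2093, bond B=-28.0018.
  t=0,j=0: stock 120.0000 → up 170.4000 (V=7.6672), down 100.8000 (V=0.0000). Price 2.8415; hedge Δ=0.1102, bond B=-10.3777.
Self-financing check: at every node Δ·S+B equals the discounted successor values.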